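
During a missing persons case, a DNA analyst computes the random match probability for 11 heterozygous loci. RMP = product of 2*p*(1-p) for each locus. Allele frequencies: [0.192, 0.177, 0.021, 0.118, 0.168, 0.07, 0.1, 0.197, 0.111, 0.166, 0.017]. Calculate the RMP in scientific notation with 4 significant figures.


Computing RMP for 11 loci:
Locus 1: 2 * 0.192 * 0.808 = 0.310272
Locus 2: 2 * 0.177 * 0.823 = 0.291342
Locus 3: 2 * 0.021 * 0.979 = 0.041118
Locus 4: 2 * 0.118 * 0.882 = 0.208152
Locus 5: 2 * 0.168 * 0.832 = 0.279552
Locus 6: 2 * 0.07 * 0.93 = 0.1302
Locus 7: 2 * 0.1 * 0.9 = 0.18
Locus 8: 2 * 0.197 * 0.803 = 0.316382
Locus 9: 2 * 0.111 * 0.889 = 0.197358
Locus 10: 2 * 0.166 * 0.834 = 0.276888
Locus 11: 2 * 0.017 * 0.983 = 0.033422
RMP = 2.929e-09

2.929e-09


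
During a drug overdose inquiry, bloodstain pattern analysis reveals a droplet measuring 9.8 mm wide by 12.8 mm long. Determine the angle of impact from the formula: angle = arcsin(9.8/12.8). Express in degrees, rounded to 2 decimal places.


Blood spatter impact angle calculation:
width / length = 9.8 / 12.8 = 0.765625
angle = arcsin(0.765625)
angle = 49.96 degrees

49.96


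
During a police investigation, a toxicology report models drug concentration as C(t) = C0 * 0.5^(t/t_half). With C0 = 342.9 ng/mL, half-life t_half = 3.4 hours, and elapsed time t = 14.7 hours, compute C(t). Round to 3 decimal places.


Drug concentration decay:
Number of half-lives = t / t_half = 14.7 / 3.4 = 4.323529
Decay factor = 0.5^4.323529 = 0.04994455
C(t) = 342.9 * 0.04994455 = 17.126 ng/mL

17.126


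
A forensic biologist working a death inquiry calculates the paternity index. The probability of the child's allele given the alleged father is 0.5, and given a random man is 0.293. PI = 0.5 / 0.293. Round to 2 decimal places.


Paternity Index calculation:
PI = P(allele|father) / P(allele|random)
PI = 0.5 / 0.293
PI = 1.71

1.71


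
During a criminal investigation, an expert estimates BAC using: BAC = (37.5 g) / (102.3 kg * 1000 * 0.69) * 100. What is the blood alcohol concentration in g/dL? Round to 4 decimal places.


Applying the Widmark formula:
BAC = (dose_g / (body_wt * 1000 * r)) * 100
Denominator = 102.3 * 1000 * 0.69 = 70587
BAC = (37.5 / 70587) * 100
BAC = 0.0531 g/dL

0.0531


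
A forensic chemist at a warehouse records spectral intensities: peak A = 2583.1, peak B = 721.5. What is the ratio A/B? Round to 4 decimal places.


Spectral peak ratio:
Peak A = 2583.1 counts
Peak B = 721.5 counts
Ratio = 2583.1 / 721.5 = 3.5802

3.5802


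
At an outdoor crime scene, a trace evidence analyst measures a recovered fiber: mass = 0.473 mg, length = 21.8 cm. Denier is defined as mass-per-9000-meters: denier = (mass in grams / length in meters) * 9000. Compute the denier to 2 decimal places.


Denier calculation:
Mass in grams = 0.473 mg / 1000 = 0.000473 g
Length in meters = 21.8 cm / 100 = 0.218 m
Linear density = mass / length = 0.000473 / 0.218 = 0.00216972 g/m
Denier = (g/m) * 9000 = 0.00216972 * 9000 = 19.53

19.53


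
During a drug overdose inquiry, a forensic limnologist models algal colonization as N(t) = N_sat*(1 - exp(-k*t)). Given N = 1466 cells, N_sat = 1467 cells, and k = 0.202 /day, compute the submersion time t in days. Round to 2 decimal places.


PMSI from diatom colonization curve:
N / N_sat = 1466 / 1467 = 0.999318
1 - N/N_sat = 0.000682
ln(1 - N/N_sat) = -7.290481
t = -ln(1 - N/N_sat) / k = -(-7.290481) / 0.202 = 36.09 days

36.09


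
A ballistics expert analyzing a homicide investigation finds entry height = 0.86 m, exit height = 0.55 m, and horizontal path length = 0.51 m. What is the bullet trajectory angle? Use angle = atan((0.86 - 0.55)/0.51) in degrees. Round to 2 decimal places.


Bullet trajectory angle:
Height difference = 0.86 - 0.55 = 0.31 m
angle = atan(0.31 / 0.51)
angle = atan(0.607843)
angle = 31.29 degrees

31.29


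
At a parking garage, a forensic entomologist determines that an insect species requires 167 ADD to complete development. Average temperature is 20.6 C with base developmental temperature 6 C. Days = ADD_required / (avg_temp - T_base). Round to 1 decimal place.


Insect development time:
Effective temperature = avg_temp - T_base = 20.6 - 6 = 14.6 C
Days = ADD / effective_temp = 167 / 14.6 = 11.4 days

11.4


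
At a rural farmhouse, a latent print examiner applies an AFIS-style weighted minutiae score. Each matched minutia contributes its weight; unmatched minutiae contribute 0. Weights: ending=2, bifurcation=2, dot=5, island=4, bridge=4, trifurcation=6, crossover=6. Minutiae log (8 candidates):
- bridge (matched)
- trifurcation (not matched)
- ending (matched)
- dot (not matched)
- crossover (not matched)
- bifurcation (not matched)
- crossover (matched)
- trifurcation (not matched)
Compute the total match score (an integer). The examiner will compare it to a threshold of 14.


Weighted minutiae match score:
  bridge: matched, +4 (running total 4)
  trifurcation: not matched, +0
  ending: matched, +2 (running total 6)
  dot: not matched, +0
  crossover: not matched, +0
  bifurcation: not matched, +0
  crossover: matched, +6 (running total 12)
  trifurcation: not matched, +0
Total score = 12
Threshold = 14; verdict = inconclusive

12


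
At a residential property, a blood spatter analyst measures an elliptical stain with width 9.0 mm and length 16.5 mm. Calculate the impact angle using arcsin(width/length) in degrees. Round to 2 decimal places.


Blood spatter impact angle calculation:
width / length = 9.0 / 16.5 = 0.545455
angle = arcsin(0.545455)
angle = 33.06 degrees

33.06


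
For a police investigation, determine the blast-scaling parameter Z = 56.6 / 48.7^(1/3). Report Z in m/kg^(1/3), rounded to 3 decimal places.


Scaled distance calculation:
W^(1/3) = 48.7^(1/3) = 3.651822
Z = R / W^(1/3) = 56.6 / 3.651822
Z = 15.499 m/kg^(1/3)

15.499


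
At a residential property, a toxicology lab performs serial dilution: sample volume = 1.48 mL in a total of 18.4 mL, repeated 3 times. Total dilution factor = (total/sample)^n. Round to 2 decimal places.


Dilution factor calculation:
Single dilution = V_total / V_sample = 18.4 / 1.48 ≈ 12.432432
Number of dilutions = 3
Total DF = (18.4 / 1.48)^3 (full precision, rounded at the end) = 1921.62

1921.62


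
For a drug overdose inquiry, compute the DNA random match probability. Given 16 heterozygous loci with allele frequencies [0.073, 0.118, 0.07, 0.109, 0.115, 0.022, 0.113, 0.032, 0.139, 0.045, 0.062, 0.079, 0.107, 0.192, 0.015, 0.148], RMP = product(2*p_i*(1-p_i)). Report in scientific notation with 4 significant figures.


Computing RMP for 16 loci:
Locus 1: 2 * 0.073 * 0.927 = 0.135342
Locus 2: 2 * 0.118 * 0.882 = 0.208152
Locus 3: 2 * 0.07 * 0.93 = 0.1302
Locus 4: 2 * 0.109 * 0.891 = 0.194238
Locus 5: 2 * 0.115 * 0.885 = 0.20355
Locus 6: 2 * 0.022 * 0.978 = 0.043032
Locus 7: 2 * 0.113 * 0.887 = 0.200462
Locus 8: 2 * 0.032 * 0.968 = 0.061952
Locus 9: 2 * 0.139 * 0.861 = 0.239358
Locus 10: 2 * 0.045 * 0.955 = 0.08595
Locus 11: 2 * 0.062 * 0.938 = 0.116312
Locus 12: 2 * 0.079 * 0.921 = 0.145518
Locus 13: 2 * 0.107 * 0.893 = 0.191102
Locus 14: 2 * 0.192 * 0.808 = 0.310272
Locus 15: 2 * 0.015 * 0.985 = 0.02955
Locus 16: 2 * 0.148 * 0.852 = 0.252192
RMP = 1.192e-14

1.192e-14


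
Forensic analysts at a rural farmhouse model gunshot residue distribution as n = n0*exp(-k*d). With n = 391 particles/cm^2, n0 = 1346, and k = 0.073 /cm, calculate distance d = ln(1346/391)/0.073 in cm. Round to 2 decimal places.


GSR distance calculation:
n0/n = 1346 / 391 = 3.442455
ln(n0/n) = 1.236185
d = 1.236185 / 0.073 = 16.93 cm

16.93


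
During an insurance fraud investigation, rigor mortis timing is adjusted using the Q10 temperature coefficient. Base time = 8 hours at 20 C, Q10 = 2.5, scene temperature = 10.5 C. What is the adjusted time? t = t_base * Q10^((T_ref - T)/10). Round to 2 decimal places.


Rigor mortis time adjustment:
Exponent = (T_ref - T_actual) / 10 = (20 - 10.5) / 10 = 0.95
Q10 factor = 2.5^0.95 = 2.38805
t_adjusted = 8 * 2.38805 = 19.10 hours

19.10


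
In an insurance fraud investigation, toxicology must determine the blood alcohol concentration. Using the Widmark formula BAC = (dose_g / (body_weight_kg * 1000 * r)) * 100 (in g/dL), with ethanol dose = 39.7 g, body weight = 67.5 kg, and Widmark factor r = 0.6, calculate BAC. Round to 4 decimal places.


Applying the Widmark formula:
BAC = (dose_g / (body_wt * 1000 * r)) * 100
Denominator = 67.5 * 1000 * 0.6 = 40500
BAC = (39.7 / 40500) * 100
BAC = 0.0980 g/dL

0.0980


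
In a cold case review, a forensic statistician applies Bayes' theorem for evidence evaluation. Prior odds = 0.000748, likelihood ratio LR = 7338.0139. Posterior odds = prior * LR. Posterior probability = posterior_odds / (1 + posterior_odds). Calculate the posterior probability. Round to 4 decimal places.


Bayesian evidence evaluation:
Posterior odds = prior_odds * LR = 0.000748 * 7338.0139 = 5.488834
Posterior probability = posterior_odds / (1 + posterior_odds)
= 5.488834 / (1 + 5.488834)
= 5.488834 / 6.488834
= 0.8459

0.8459


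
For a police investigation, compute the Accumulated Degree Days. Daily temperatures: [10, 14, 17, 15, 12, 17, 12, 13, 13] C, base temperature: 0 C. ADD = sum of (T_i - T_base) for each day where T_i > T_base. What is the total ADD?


Computing ADD day by day:
Day 1: max(0, 10 - 0) = 10
Day 2: max(0, 14 - 0) = 14
Day 3: max(0, 17 - 0) = 17
Day 4: max(0, 15 - 0) = 15
Day 5: max(0, 12 - 0) = 12
Day 6: max(0, 17 - 0) = 17
Day 7: max(0, 12 - 0) = 12
Day 8: max(0, 13 - 0) = 13
Day 9: max(0, 13 - 0) = 13
Total ADD = 123

123


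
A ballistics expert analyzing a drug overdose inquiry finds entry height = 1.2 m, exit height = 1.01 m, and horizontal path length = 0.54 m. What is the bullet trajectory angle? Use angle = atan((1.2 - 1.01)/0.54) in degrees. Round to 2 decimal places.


Bullet trajectory angle:
Height difference = 1.2 - 1.01 = 0.19 m
angle = atan(0.19 / 0.54)
angle = atan(0.351852)
angle = 19.38 degrees

19.38


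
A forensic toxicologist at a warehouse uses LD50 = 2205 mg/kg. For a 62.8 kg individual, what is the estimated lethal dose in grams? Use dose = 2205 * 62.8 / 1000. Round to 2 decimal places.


Lethal dose calculation:
Lethal dose = LD50 * body_weight / 1000
= 2205 * 62.8 / 1000
= 138474 / 1000
= 138.47 g

138.47


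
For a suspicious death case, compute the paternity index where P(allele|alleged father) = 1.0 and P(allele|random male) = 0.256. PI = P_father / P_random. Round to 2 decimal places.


Paternity Index calculation:
PI = P(allele|father) / P(allele|random)
PI = 1.0 / 0.256
PI = 3.91

3.91


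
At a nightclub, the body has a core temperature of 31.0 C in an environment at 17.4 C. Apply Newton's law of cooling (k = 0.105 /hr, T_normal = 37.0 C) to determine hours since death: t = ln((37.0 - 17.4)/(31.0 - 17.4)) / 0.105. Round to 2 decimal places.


Using Newton's law of cooling:
t = ln((T_normal - T_ambient) / (T_body - T_ambient)) / k
T_normal - T_ambient = 19.6
T_body - T_ambient = 13.6
Ratio = 1.441176
ln(ratio) = 0.365459
t = 0.365459 / 0.105 = 3.48 hours

3.48


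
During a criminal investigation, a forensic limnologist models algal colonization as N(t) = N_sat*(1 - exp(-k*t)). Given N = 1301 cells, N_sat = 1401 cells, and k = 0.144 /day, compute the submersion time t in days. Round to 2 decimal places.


PMSI from diatom colonization curve:
N / N_sat = 1301 / 1401 = 0.928622
1 - N/N_sat = 0.071378
ln(1 - N/N_sat) = -2.639766
t = -ln(1 - N/N_sat) / k = -(-2.639766) / 0.144 = 18.33 days

18.33


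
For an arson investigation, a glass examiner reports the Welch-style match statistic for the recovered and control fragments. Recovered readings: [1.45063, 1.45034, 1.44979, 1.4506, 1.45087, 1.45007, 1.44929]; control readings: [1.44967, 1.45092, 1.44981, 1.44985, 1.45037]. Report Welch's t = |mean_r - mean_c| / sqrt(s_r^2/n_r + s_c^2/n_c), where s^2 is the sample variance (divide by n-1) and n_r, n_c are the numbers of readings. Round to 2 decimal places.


Welch's t-criterion for glass RI comparison:
Recovered mean = sum / n_r = 10.15159 / 7 = 1.4502271
Control mean = sum / n_c = 7.25062 / 5 = 1.450124
Recovered sample variance s_r^2 = 3.03557e-07
Control sample variance s_c^2 = 2.6848e-07
Welch SE (unpooled) = sqrt(s_r^2/n_r + s_c^2/n_c) = sqrt(4.33653e-08 + 5.3696e-08) = sqrt(9.70613e-08) = 0.000311547
|mean_r - mean_c| = 0.000103143
t = 0.000103143 / 0.000311547 = 0.33

0.33


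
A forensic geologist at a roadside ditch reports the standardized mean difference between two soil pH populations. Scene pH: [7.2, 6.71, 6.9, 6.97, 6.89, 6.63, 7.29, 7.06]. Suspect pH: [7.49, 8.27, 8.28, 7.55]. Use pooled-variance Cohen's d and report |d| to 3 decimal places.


Pooled-variance Cohen's d for soil pH comparison:
Scene mean = 55.65 / 8 = 6.95625
Suspect mean = 31.59 / 4 = 7.8975
Scene sample variance s_s^2 = 0.050913
Suspect sample variance s_c^2 = 0.190625
Pooled variance = ((n_s-1)*s_s^2 + (n_c-1)*s_c^2) / (n_s + n_c - 2) = 0.092826
Pooled SD = sqrt(0.092826) = 0.304674
Mean difference = -0.94125
|d| = |-0.94125| / 0.304674 = 3.089

3.089


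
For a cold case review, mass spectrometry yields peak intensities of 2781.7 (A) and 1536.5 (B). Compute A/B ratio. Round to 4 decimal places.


Spectral peak ratio:
Peak A = 2781.7 counts
Peak B = 1536.5 counts
Ratio = 2781.7 / 1536.5 = 1.8104

1.8104


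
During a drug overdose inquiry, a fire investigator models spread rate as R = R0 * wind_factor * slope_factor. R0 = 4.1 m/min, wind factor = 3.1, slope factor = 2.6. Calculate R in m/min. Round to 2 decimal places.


Fire spread rate calculation:
R = R0 * wind_factor * slope_factor
= 4.1 * 3.1 * 2.6
= 12.71 * 2.6
= 33.05 m/min

33.05


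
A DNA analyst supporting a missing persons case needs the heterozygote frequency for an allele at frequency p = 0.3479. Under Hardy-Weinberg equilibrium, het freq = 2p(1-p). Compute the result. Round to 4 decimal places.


Hardy-Weinberg heterozygote frequency:
q = 1 - p = 1 - 0.3479 = 0.6521
2pq = 2 * 0.3479 * 0.6521 = 0.4537

0.4537


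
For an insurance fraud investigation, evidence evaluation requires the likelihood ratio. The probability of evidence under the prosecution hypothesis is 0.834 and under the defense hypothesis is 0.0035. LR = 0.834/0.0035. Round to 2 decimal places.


Likelihood ratio calculation:
LR = P(E|Hp) / P(E|Hd)
LR = 0.834 / 0.0035
LR = 238.29

238.29


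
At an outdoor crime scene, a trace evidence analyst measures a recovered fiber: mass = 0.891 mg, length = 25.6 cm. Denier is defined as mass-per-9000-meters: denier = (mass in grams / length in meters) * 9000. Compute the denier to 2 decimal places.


Denier calculation:
Mass in grams = 0.891 mg / 1000 = 0.000891 g
Length in meters = 25.6 cm / 100 = 0.256 m
Linear density = mass / length = 0.000891 / 0.256 = 0.00348047 g/m
Denier = (g/m) * 9000 = 0.00348047 * 9000 = 31.32

31.32


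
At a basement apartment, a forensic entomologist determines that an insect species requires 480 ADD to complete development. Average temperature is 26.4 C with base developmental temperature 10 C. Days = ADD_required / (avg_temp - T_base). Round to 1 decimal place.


Insect development time:
Effective temperature = avg_temp - T_base = 26.4 - 10 = 16.4 C
Days = ADD / effective_temp = 480 / 16.4 = 29.3 days

29.3


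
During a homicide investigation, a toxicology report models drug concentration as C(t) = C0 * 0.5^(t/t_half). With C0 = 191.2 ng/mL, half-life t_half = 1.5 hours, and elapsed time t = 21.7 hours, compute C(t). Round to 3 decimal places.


Drug concentration decay:
Number of half-lives = t / t_half = 21.7 / 1.5 = 14.466667
Decay factor = 0.5^14.466667 = 0.00004417
C(t) = 191.2 * 0.00004417 = 0.008 ng/mL

0.008


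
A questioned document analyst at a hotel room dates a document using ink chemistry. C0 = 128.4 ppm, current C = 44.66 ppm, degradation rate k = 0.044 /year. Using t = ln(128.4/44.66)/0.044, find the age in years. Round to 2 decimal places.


Document age estimation:
C0/C = 128.4 / 44.66 = 2.875056
ln(C0/C) = 1.056072
t = 1.056072 / 0.044 = 24.00 years

24.00


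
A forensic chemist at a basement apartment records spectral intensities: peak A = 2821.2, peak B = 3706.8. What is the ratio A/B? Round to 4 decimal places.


Spectral peak ratio:
Peak A = 2821.2 counts
Peak B = 3706.8 counts
Ratio = 2821.2 / 3706.8 = 0.7611

0.7611


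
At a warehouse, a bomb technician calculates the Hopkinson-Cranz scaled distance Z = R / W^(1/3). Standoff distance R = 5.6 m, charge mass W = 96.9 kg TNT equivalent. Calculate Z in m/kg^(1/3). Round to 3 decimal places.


Scaled distance calculation:
W^(1/3) = 96.9^(1/3) = 4.593121
Z = R / W^(1/3) = 5.6 / 4.593121
Z = 1.219 m/kg^(1/3)

1.219


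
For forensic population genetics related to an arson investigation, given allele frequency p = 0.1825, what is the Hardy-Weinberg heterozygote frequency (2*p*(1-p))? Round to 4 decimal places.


Hardy-Weinberg heterozygote frequency:
q = 1 - p = 1 - 0.1825 = 0.8175
2pq = 2 * 0.1825 * 0.8175 = 0.2984

0.2984


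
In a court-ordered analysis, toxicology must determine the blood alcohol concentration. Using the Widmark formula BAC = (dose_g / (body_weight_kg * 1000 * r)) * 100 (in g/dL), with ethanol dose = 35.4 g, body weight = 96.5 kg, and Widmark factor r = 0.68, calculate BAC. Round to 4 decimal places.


Applying the Widmark formula:
BAC = (dose_g / (body_wt * 1000 * r)) * 100
Denominator = 96.5 * 1000 * 0.68 = 65620
BAC = (35.4 / 65620) * 100
BAC = 0.0539 g/dL

0.0539


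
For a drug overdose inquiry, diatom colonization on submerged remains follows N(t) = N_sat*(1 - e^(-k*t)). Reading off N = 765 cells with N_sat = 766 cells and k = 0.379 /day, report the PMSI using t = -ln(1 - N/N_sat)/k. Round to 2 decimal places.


PMSI from diatom colonization curve:
N / N_sat = 765 / 766 = 0.998695
1 - N/N_sat = 0.001305
ln(1 - N/N_sat) = -6.641552
t = -ln(1 - N/N_sat) / k = -(-6.641552) / 0.379 = 17.52 days

17.52


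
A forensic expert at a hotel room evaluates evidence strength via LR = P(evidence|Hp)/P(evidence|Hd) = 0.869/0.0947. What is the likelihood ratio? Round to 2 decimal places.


Likelihood ratio calculation:
LR = P(E|Hp) / P(E|Hd)
LR = 0.869 / 0.0947
LR = 9.18

9.18


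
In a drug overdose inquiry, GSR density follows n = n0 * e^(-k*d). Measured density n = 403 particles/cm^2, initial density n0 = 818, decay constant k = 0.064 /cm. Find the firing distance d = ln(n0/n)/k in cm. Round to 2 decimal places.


GSR distance calculation:
n0/n = 818 / 403 = 2.029777
ln(n0/n) = 0.707926
d = 0.707926 / 0.064 = 11.06 cm

11.06


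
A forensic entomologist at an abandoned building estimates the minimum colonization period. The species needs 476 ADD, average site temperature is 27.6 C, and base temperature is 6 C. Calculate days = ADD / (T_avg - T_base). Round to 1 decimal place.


Insect development time:
Effective temperature = avg_temp - T_base = 27.6 - 6 = 21.6 C
Days = ADD / effective_temp = 476 / 21.6 = 22.0 days

22.0


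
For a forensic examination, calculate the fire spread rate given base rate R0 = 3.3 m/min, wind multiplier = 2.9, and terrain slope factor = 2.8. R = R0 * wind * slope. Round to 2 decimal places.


Fire spread rate calculation:
R = R0 * wind_factor * slope_factor
= 3.3 * 2.9 * 2.8
= 9.57 * 2.8
= 26.80 m/min

26.80


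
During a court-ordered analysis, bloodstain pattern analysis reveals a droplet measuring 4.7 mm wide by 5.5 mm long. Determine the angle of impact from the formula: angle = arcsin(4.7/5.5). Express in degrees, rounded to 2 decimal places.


Blood spatter impact angle calculation:
width / length = 4.7 / 5.5 = 0.854545
angle = arcsin(0.854545)
angle = 58.71 degrees

58.71


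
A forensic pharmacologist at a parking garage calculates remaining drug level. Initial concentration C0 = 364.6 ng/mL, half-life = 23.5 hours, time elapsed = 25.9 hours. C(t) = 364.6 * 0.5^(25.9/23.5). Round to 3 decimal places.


Drug concentration decay:
Number of half-lives = t / t_half = 25.9 / 23.5 = 1.102128
Decay factor = 0.5^1.102128 = 0.46582888
C(t) = 364.6 * 0.46582888 = 169.841 ng/mL

169.841


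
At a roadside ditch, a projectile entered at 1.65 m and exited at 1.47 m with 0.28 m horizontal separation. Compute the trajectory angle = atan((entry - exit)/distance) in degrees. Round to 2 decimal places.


Bullet trajectory angle:
Height difference = 1.65 - 1.47 = 0.18 m
angle = atan(0.18 / 0.28)
angle = atan(0.642857)
angle = 32.74 degrees

32.74


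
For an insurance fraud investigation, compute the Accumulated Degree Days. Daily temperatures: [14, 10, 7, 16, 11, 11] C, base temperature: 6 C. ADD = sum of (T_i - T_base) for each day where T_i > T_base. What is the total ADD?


Computing ADD day by day:
Day 1: max(0, 14 - 6) = 8
Day 2: max(0, 10 - 6) = 4
Day 3: max(0, 7 - 6) = 1
Day 4: max(0, 16 - 6) = 10
Day 5: max(0, 11 - 6) = 5
Day 6: max(0, 11 - 6) = 5
Total ADD = 33

33


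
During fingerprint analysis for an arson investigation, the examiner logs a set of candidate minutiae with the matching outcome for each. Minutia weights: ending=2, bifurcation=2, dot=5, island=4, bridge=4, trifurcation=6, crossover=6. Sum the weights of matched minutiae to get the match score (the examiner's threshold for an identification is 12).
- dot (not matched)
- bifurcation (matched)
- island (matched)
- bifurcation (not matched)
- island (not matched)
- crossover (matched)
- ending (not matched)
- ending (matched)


Weighted minutiae match score:
  dot: not matched, +0
  bifurcation: matched, +2 (running total 2)
  island: matched, +4 (running total 6)
  bifurcation: not matched, +0
  island: not matched, +0
  crossover: matched, +6 (running total 12)
  ending: not matched, +0
  ending: matched, +2 (running total 14)
Total score = 14
Threshold = 12; verdict = identification

14


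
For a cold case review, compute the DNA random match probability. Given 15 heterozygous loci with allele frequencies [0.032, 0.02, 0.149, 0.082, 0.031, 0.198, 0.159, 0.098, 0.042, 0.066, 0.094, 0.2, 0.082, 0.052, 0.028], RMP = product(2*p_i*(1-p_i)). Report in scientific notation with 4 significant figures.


Computing RMP for 15 loci:
Locus 1: 2 * 0.032 * 0.968 = 0.061952
Locus 2: 2 * 0.02 * 0.98 = 0.0392
Locus 3: 2 * 0.149 * 0.851 = 0.253598
Locus 4: 2 * 0.082 * 0.918 = 0.150552
Locus 5: 2 * 0.031 * 0.969 = 0.060078
Locus 6: 2 * 0.198 * 0.802 = 0.317592
Locus 7: 2 * 0.159 * 0.841 = 0.267438
Locus 8: 2 * 0.098 * 0.902 = 0.176792
Locus 9: 2 * 0.042 * 0.958 = 0.080472
Locus 10: 2 * 0.066 * 0.934 = 0.123288
Locus 11: 2 * 0.094 * 0.906 = 0.170328
Locus 12: 2 * 0.2 * 0.8 = 0.32
Locus 13: 2 * 0.082 * 0.918 = 0.150552
Locus 14: 2 * 0.052 * 0.948 = 0.098592
Locus 15: 2 * 0.028 * 0.972 = 0.054432
RMP = 3.655e-14

3.655e-14


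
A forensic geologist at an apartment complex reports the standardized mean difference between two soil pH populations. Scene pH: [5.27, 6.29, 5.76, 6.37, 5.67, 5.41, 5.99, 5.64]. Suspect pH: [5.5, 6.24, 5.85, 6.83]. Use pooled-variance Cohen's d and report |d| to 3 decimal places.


Pooled-variance Cohen's d for soil pH comparison:
Scene mean = 46.4 / 8 = 5.8
Suspect mean = 24.42 / 4 = 6.105
Scene sample variance s_s^2 = 0.154029
Suspect sample variance s_c^2 = 0.324967
Pooled variance = ((n_s-1)*s_s^2 + (n_c-1)*s_c^2) / (n_s + n_c - 2) = 0.20531
Pooled SD = sqrt(0.20531) = 0.453111
Mean difference = -0.305
|d| = |-0.305| / 0.453111 = 0.673

0.673


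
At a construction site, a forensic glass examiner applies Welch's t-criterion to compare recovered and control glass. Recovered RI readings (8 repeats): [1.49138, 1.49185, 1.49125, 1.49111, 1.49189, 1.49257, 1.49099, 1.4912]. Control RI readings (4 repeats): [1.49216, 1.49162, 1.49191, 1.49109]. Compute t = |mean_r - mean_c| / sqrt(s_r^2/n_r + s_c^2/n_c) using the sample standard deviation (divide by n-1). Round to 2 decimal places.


Welch's t-criterion for glass RI comparison:
Recovered mean = sum / n_r = 11.93224 / 8 = 1.49153
Control mean = sum / n_c = 5.96678 / 4 = 1.491695
Recovered sample variance s_r^2 = 2.84486e-07
Control sample variance s_c^2 = 2.11367e-07
Welch SE (unpooled) = sqrt(s_r^2/n_r + s_c^2/n_c) = sqrt(3.55607e-08 + 5.28417e-08) = sqrt(8.84024e-08) = 0.000297325
|mean_r - mean_c| = 0.000165
t = 0.000165 / 0.000297325 = 0.55

0.55


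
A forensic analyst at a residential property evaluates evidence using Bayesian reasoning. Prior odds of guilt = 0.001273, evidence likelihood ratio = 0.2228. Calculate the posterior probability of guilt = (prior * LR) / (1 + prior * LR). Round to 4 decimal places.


Bayesian evidence evaluation:
Posterior odds = prior_odds * LR = 0.001273 * 0.2228 = 0.0002836244
Posterior probability = posterior_odds / (1 + posterior_odds)
= 0.0002836244 / (1 + 0.0002836244)
= 0.0002836244 / 1.0002836244
= 0.0003

0.0003


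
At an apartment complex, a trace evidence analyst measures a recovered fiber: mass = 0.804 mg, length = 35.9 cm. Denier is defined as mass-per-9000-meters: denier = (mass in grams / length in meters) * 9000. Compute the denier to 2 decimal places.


Denier calculation:
Mass in grams = 0.804 mg / 1000 = 0.000804 g
Length in meters = 35.9 cm / 100 = 0.359 m
Linear density = mass / length = 0.000804 / 0.359 = 0.00223955 g/m
Denier = (g/m) * 9000 = 0.00223955 * 9000 = 20.16

20.16


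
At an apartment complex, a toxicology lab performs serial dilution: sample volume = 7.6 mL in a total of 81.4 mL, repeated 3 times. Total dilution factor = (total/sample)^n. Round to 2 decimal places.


Dilution factor calculation:
Single dilution = V_total / V_sample = 81.4 / 7.6 ≈ 10.710526
Number of dilutions = 3
Total DF = (81.4 / 7.6)^3 (full precision, rounded at the end) = 1228.66

1228.66


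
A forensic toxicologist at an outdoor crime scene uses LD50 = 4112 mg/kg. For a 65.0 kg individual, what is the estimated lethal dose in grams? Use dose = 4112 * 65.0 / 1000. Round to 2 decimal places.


Lethal dose calculation:
Lethal dose = LD50 * body_weight / 1000
= 4112 * 65.0 / 1000
= 267280 / 1000
= 267.28 g

267.28


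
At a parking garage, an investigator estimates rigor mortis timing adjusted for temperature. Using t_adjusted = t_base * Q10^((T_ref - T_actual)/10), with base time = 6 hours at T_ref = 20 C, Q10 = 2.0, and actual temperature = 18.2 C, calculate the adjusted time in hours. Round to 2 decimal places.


Rigor mortis time adjustment:
Exponent = (T_ref - T_actual) / 10 = (20 - 18.2) / 10 = 0.18
Q10 factor = 2.0^0.18 = 1.13288
t_adjusted = 6 * 1.13288 = 6.80 hours

6.80


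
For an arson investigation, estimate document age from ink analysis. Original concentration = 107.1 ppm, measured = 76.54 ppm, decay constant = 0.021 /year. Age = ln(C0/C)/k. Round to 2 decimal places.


Document age estimation:
C0/C = 107.1 / 76.54 = 1.399268
ln(C0/C) = 0.335949
t = 0.335949 / 0.021 = 16.00 years

16.00


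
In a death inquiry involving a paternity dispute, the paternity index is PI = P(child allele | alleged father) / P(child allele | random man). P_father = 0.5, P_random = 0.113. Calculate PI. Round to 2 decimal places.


Paternity Index calculation:
PI = P(allele|father) / P(allele|random)
PI = 0.5 / 0.113
PI = 4.42

4.42


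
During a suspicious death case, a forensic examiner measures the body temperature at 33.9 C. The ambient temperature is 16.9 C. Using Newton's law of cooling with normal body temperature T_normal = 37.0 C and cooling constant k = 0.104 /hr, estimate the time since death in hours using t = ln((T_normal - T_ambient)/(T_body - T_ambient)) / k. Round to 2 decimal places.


Using Newton's law of cooling:
t = ln((T_normal - T_ambient) / (T_body - T_ambient)) / k
T_normal - T_ambient = 20.1
T_body - T_ambient = 17.0
Ratio = 1.182353
ln(ratio) = 0.167507
t = 0.167507 / 0.104 = 1.61 hours

1.61


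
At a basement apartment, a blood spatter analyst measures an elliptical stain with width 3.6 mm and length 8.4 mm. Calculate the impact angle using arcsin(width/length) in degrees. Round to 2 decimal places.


Blood spatter impact angle calculation:
width / length = 3.6 / 8.4 = 0.428571
angle = arcsin(0.428571)
angle = 25.38 degrees

25.38


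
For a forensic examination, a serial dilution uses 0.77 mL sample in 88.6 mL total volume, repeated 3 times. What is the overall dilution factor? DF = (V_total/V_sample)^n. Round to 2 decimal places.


Dilution factor calculation:
Single dilution = V_total / V_sample = 88.6 / 0.77 ≈ 115.064935
Number of dilutions = 3
Total DF = (88.6 / 0.77)^3 (full precision, rounded at the end) = 1523452.75

1523452.75


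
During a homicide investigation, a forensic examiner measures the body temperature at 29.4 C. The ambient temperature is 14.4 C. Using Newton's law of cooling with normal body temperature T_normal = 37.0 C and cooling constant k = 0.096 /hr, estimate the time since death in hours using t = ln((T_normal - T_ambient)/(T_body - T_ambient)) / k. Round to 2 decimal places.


Using Newton's law of cooling:
t = ln((T_normal - T_ambient) / (T_body - T_ambient)) / k
T_normal - T_ambient = 22.6
T_body - T_ambient = 15.0
Ratio = 1.506667
ln(ratio) = 0.4099
t = 0.4099 / 0.096 = 4.27 hours

4.27


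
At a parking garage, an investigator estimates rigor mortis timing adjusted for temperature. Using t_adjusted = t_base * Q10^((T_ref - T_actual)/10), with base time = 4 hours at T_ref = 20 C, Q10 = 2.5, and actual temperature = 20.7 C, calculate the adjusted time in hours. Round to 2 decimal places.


Rigor mortis time adjustment:
Exponent = (T_ref - T_actual) / 10 = (20 - 20.7) / 10 = -0.07
Q10 factor = 2.5^-0.07 = 0.93787
t_adjusted = 4 * 0.93787 = 3.75 hours

3.75


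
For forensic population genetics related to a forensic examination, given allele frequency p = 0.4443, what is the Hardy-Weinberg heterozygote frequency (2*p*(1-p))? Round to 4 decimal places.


Hardy-Weinberg heterozygote frequency:
q = 1 - p = 1 - 0.4443 = 0.5557
2pq = 2 * 0.4443 * 0.5557 = 0.4938

0.4938


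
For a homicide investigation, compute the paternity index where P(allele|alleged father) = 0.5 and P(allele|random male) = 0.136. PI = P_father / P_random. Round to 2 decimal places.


Paternity Index calculation:
PI = P(allele|father) / P(allele|random)
PI = 0.5 / 0.136
PI = 3.68

3.68


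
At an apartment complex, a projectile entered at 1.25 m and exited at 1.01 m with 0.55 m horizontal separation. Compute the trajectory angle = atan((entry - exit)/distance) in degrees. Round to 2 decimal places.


Bullet trajectory angle:
Height difference = 1.25 - 1.01 = 0.24 m
angle = atan(0.24 / 0.55)
angle = atan(0.436364)
angle = 23.57 degrees

23.57


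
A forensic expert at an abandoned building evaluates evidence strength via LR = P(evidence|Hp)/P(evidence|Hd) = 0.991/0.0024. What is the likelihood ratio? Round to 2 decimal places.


Likelihood ratio calculation:
LR = P(E|Hp) / P(E|Hd)
LR = 0.991 / 0.0024
LR = 412.92

412.92


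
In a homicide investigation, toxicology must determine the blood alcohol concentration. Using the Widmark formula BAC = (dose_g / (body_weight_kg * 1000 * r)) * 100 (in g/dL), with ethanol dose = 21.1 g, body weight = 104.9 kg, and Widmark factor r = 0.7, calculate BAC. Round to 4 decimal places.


Applying the Widmark formula:
BAC = (dose_g / (body_wt * 1000 * r)) * 100
Denominator = 104.9 * 1000 * 0.7 = 73430
BAC = (21.1 / 73430) * 100
BAC = 0.0287 g/dL

0.0287


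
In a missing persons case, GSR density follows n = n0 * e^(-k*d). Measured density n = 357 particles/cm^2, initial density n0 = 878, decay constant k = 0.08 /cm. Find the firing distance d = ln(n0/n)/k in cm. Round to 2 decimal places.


GSR distance calculation:
n0/n = 878 / 357 = 2.459384
ln(n0/n) = 0.899911
d = 0.899911 / 0.08 = 11.25 cm

11.25


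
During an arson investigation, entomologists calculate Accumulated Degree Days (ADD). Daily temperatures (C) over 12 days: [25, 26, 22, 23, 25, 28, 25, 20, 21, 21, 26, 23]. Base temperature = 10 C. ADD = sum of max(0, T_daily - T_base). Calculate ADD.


Computing ADD day by day:
Day 1: max(0, 25 - 10) = 15
Day 2: max(0, 26 - 10) = 16
Day 3: max(0, 22 - 10) = 12
Day 4: max(0, 23 - 10) = 13
Day 5: max(0, 25 - 10) = 15
Day 6: max(0, 28 - 10) = 18
Day 7: max(0, 25 - 10) = 15
Day 8: max(0, 20 - 10) = 10
Day 9: max(0, 21 - 10) = 11
Day 10: max(0, 21 - 10) = 11
Day 11: max(0, 26 - 10) = 16
Day 12: max(0, 23 - 10) = 13
Total ADD = 165

165


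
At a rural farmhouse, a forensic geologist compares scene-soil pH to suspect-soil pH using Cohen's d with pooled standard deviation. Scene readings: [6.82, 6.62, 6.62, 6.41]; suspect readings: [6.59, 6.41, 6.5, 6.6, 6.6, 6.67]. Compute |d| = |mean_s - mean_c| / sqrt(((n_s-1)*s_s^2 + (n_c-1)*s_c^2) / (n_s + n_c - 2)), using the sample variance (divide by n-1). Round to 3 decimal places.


Pooled-variance Cohen's d for soil pH comparison:
Scene mean = 26.47 / 4 = 6.6175
Suspect mean = 39.37 / 6 = 6.561667
Scene sample variance s_s^2 = 0.028025
Suspect sample variance s_c^2 = 0.008457
Pooled variance = ((n_s-1)*s_s^2 + (n_c-1)*s_c^2) / (n_s + n_c - 2) = 0.015795
Pooled SD = sqrt(0.015795) = 0.125678
Mean difference = 0.055833
|d| = |0.055833| / 0.125678 = 0.444

0.444


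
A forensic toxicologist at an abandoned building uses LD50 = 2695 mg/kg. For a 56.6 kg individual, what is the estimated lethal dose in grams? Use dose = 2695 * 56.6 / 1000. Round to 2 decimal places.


Lethal dose calculation:
Lethal dose = LD50 * body_weight / 1000
= 2695 * 56.6 / 1000
= 152537 / 1000
= 152.54 g

152.54


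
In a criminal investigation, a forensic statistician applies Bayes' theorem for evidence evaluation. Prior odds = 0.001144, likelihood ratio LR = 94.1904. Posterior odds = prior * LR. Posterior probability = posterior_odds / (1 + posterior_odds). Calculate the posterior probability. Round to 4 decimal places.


Bayesian evidence evaluation:
Posterior odds = prior_odds * LR = 0.001144 * 94.1904 = 0.1077538
Posterior probability = posterior_odds / (1 + posterior_odds)
= 0.1077538 / (1 + 0.1077538)
= 0.1077538 / 1.1077538
= 0.0973

0.0973


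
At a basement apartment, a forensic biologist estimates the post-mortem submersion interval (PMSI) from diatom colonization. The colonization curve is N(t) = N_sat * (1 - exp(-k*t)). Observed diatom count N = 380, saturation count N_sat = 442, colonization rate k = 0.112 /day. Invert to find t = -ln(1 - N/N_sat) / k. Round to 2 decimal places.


PMSI from diatom colonization curve:
N / N_sat = 380 / 442 = 0.859729
1 - N/N_sat = 0.140271
ln(1 - N/N_sat) = -1.964179
t = -ln(1 - N/N_sat) / k = -(-1.964179) / 0.112 = 17.54 days

17.54


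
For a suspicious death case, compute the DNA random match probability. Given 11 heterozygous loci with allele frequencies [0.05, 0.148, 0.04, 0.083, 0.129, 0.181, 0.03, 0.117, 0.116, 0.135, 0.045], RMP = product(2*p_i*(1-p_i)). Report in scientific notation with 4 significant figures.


Computing RMP for 11 loci:
Locus 1: 2 * 0.05 * 0.95 = 0.095
Locus 2: 2 * 0.148 * 0.852 = 0.252192
Locus 3: 2 * 0.04 * 0.96 = 0.0768
Locus 4: 2 * 0.083 * 0.917 = 0.152222
Locus 5: 2 * 0.129 * 0.871 = 0.224718
Locus 6: 2 * 0.181 * 0.819 = 0.296478
Locus 7: 2 * 0.03 * 0.97 = 0.0582
Locus 8: 2 * 0.117 * 0.883 = 0.206622
Locus 9: 2 * 0.116 * 0.884 = 0.205088
Locus 10: 2 * 0.135 * 0.865 = 0.23355
Locus 11: 2 * 0.045 * 0.955 = 0.08595
RMP = 9.238e-10

9.238e-10


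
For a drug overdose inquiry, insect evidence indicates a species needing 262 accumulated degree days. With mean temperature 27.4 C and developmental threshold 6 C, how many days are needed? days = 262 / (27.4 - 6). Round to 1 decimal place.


Insect development time:
Effective temperature = avg_temp - T_base = 27.4 - 6 = 21.4 C
Days = ADD / effective_temp = 262 / 21.4 = 12.2 days

12.2


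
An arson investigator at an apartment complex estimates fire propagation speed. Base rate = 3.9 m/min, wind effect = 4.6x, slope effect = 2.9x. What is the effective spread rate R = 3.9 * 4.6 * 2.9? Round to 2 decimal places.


Fire spread rate calculation:
R = R0 * wind_factor * slope_factor
= 3.9 * 4.6 * 2.9
= 17.94 * 2.9
= 52.03 m/min

52.03


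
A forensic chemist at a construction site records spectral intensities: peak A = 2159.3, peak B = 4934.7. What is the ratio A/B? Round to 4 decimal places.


Spectral peak ratio:
Peak A = 2159.3 counts
Peak B = 4934.7 counts
Ratio = 2159.3 / 4934.7 = 0.4376

0.4376


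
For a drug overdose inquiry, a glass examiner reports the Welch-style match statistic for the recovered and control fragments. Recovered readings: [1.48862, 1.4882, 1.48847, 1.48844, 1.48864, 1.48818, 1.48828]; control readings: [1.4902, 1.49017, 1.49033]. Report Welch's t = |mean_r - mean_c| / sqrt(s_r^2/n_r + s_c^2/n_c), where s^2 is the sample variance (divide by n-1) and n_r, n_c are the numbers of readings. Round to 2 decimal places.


Welch's t-criterion for glass RI comparison:
Recovered mean = sum / n_r = 10.41883 / 7 = 1.4884043
Control mean = sum / n_c = 4.4707 / 3 = 1.4902333
Recovered sample variance s_r^2 = 3.58619e-08
Control sample variance s_c^2 = 7.23333e-09
Welch SE (unpooled) = sqrt(s_r^2/n_r + s_c^2/n_c) = sqrt(5.12313e-09 + 2.41111e-09) = sqrt(7.53424e-09) = 8.68e-05
|mean_r - mean_c| = 0.00182905
t = 0.00182905 / 8.68e-05 = 21.07

21.07


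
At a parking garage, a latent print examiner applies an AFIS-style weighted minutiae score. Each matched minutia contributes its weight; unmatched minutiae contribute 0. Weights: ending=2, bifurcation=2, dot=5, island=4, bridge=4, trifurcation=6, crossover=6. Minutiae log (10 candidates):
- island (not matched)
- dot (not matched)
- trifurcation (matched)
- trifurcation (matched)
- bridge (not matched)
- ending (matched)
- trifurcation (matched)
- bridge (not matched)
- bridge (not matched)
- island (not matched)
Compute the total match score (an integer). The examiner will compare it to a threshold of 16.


Weighted minutiae match score:
  island: not matched, +0
  dot: not matched, +0
  trifurcation: matched, +6 (running total 6)
  trifurcation: matched, +6 (running total 12)
  bridge: not matched, +0
  ending: matched, +2 (running total 14)
  trifurcation: matched, +6 (running total 20)
  bridge: not matched, +0
  bridge: not matched, +0
  island: not matched, +0
Total score = 20
Threshold = 16; verdict = identification

20


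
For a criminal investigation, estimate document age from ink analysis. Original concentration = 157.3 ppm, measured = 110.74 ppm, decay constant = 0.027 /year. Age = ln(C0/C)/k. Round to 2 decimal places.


Document age estimation:
C0/C = 157.3 / 110.74 = 1.420444
ln(C0/C) = 0.350969
t = 0.350969 / 0.027 = 13.00 years

13.00


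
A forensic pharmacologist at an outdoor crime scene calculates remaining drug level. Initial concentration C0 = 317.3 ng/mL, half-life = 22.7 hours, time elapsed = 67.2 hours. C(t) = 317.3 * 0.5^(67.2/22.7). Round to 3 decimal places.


Drug concentration decay:
Number of half-lives = t / t_half = 67.2 / 22.7 = 2.960352
Decay factor = 0.5^2.960352 = 0.12848288
C(t) = 317.3 * 0.12848288 = 40.768 ng/mL

40.768


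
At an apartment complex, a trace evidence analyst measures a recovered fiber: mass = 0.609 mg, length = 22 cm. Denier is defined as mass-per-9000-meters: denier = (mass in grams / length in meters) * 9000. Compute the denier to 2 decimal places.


Denier calculation:
Mass in grams = 0.609 mg / 1000 = 0.000609 g
Length in meters = 22 cm / 100 = 0.22 m
Linear density = mass / length = 0.000609 / 0.22 = 0.00276818 g/m
Denier = (g/m) * 9000 = 0.00276818 * 9000 = 24.91

24.91


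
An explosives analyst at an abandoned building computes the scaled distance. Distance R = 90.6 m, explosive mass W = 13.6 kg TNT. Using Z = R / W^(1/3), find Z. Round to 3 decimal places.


Scaled distance calculation:
W^(1/3) = 13.6^(1/3) = 2.386966
Z = R / W^(1/3) = 90.6 / 2.386966
Z = 37.956 m/kg^(1/3)

37.956


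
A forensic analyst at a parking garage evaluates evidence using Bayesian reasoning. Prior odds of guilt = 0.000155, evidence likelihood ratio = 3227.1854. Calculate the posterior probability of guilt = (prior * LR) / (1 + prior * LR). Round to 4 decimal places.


Bayesian evidence evaluation:
Posterior odds = prior_odds * LR = 0.000155 * 3227.1854 = 0.5002137
Posterior probability = posterior_odds / (1 + posterior_odds)
= 0.5002137 / (1 + 0.5002137)
= 0.5002137 / 1.5002137
= 0.3334

0.3334
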